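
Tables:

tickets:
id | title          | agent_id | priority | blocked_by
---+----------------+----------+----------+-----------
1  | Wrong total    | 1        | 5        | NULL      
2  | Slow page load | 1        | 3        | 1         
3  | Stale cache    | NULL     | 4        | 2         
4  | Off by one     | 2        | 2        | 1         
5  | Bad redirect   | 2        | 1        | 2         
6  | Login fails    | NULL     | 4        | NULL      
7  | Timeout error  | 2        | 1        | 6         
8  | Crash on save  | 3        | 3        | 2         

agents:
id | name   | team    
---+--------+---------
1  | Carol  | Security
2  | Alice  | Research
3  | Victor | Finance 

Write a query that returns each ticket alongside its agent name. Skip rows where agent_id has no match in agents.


INNER JOIN keeps only tickets rows whose agent_id matches an id in agents. Walk through each ticket:
  - ticket 1 (Wrong total): agent_id=1 -> matches Carol
  - ticket 2 (Slow page load): agent_id=1 -> matches Carol
  - ticket 3 (Stale cache): agent_id=NULL, no match -> dropped
  - ticket 4 (Off by one): agent_id=2 -> matches Alice
  - ticket 5 (Bad redirect): agent_id=2 -> matches Alice
  - ticket 6 (Login fails): agent_id=NULL, no match -> dropped
  - ticket 7 (Timeout error): agent_id=2 -> matches Alice
  - ticket 8 (Crash on save): agent_id=3 -> matches Victor
So 2 of 8 rows are dropped.

SQL:
SELECT a.title, b.name AS agent
FROM tickets a
INNER JOIN agents b ON a.agent_id = b.id

Result:
title          | agent 
---------------+-------
Wrong total    | Carol 
Slow page load | Carol 
Off by one     | Alice 
Bad redirect   | Alice 
Timeout error  | Alice 
Crash on save  | Victor


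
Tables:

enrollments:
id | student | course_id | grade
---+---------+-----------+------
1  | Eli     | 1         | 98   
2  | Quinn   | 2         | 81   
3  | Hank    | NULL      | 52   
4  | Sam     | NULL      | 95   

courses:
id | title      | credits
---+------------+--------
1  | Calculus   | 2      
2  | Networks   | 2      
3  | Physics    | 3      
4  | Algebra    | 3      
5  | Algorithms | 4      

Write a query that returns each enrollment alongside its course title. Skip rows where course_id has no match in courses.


INNER JOIN keeps only enrollments rows whose course_id matches an id in courses. Walk through each enrollment:
  - enrollment 1 (Eli): course_id=1 -> matches Calculus
  - enrollment 2 (Quinn): course_id=2 -> matches Networks
  - enrollment 3 (Hank): course_id=NULL, no match -> dropped
  - enrollment 4 (Sam): course_id=NULL, no match -> dropped
So 2 of 4 rows are dropped.

SQL:
SELECT a.student, b.title AS course
FROM enrollments a
INNER JOIN courses b ON a.course_id = b.id

Result:
student | course  
--------+---------
Eli     | Calculus
Quinn   | Networks


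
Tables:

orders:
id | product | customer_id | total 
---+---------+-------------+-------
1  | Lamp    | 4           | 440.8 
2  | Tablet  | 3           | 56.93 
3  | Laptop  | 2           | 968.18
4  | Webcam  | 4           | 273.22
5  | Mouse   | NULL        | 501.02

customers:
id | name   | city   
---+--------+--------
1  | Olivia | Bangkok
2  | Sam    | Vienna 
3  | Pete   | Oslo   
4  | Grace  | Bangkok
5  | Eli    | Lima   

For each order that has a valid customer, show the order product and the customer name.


INNER JOIN keeps only orders rows whose customer_id matches an id in customers. Walk through each order:
  - order 1 (Lamp): customer_id=4 -> matches Grace
  - order 2 (Tablet): customer_id=3 -> matches Pete
  - order 3 (Laptop): customer_id=2 -> matches Sam
  - order 4 (Webcam): customer_id=4 -> matches Grace
  - order 5 (Mouse): customer_id=NULL, no match -> dropped
So 1 of 5 rows is dropped.

SQL:
SELECT a.product, b.name AS customer
FROM orders a
INNER JOIN customers b ON a.customer_id = b.id

Result:
product | customer
--------+---------
Lamp    | Grace   
Tablet  | Pete    
Laptop  | Sam     
Webcam  | Grace   


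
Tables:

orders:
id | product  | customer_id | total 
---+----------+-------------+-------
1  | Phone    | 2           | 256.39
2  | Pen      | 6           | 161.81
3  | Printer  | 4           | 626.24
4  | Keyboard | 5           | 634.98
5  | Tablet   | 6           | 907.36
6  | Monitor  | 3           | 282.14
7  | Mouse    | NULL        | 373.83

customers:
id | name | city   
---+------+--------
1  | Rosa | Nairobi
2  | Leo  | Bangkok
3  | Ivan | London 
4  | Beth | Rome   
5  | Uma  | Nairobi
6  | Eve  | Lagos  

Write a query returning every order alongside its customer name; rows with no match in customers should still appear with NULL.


LEFT JOIN keeps every row from orders (the left table); where customer_id has no match in customers, the customer columns become NULL. Walk through each order:
  - order 1 (Phone): customer_id=2 -> matches Leo
  - order 2 (Pen): customer_id=6 -> matches Eve
  - order 3 (Printer): customer_id=4 -> matches Beth
  - order 4 (Keyboard): customer_id=5 -> matches Uma
  - order 5 (Tablet): customer_id=6 -> matches Eve
  - order 6 (Monitor): customer_id=3 -> matches Ivan
  - order 7 (Mouse): customer_id=NULL, no match -> kept with NULL
All 7 rows appear; 1 has NULL customer.

SQL:
SELECT a.product, b.name AS customer
FROM orders a
LEFT JOIN customers b ON a.customer_id = b.id

Result:
product  | customer
---------+---------
Phone    | Leo     
Pen      | Eve     
Printer  | Beth    
Keyboard | Uma     
Tablet   | Eve     
Monitor  | Ivan    
Mouse    | NULL    


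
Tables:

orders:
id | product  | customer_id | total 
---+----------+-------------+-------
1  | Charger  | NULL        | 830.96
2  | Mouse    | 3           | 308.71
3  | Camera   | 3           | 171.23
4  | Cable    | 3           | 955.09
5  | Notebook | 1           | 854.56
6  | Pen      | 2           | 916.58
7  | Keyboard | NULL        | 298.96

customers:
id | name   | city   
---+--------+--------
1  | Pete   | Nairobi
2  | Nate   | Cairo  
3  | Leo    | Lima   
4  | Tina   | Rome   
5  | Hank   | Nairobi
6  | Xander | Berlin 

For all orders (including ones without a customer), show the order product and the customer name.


LEFT JOIN keeps every row from orders (the left table); where customer_id has no match in customers, the customer columns become NULL. Walk through each order:
  - order 1 (Charger): customer_id=NULL, no match -> kept with NULL
  - order 2 (Mouse): customer_id=3 -> matches Leo
  - order 3 (Camera): customer_id=3 -> matches Leo
  - order 4 (Cable): customer_id=3 -> matches Leo
  - order 5 (Notebook): customer_id=1 -> matches Pete
  - order 6 (Pen): customer_id=2 -> matches Nate
  - order 7 (Keyboard): customer_id=NULL, no match -> kept with NULL
All 7 rows appear; 2 have NULL customer.

SQL:
SELECT a.product, b.name AS customer
FROM orders a
LEFT JOIN customers b ON a.customer_id = b.id

Result:
product  | customer
---------+---------
Charger  | NULL    
Mouse    | Leo     
Camera   | Leo     
Cable    | Leo     
Notebook | Pete    
Pen      | Nate    
Keyboard | NULL    


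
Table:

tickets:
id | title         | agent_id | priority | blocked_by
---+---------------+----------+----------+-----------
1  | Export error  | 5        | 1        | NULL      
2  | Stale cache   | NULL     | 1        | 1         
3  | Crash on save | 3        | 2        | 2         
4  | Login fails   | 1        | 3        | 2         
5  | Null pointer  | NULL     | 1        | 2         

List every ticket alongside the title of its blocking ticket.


This is a self-join: tickets is joined to a second copy of itself, matching each row's blocked_by to another row's id. Use LEFT JOIN so rows with blocked_by=NULL are kept.
  - ticket 1 (Export error): blocked_by=NULL -> NULL
  - ticket 2 (Stale cache): blocked_by=1 -> Export error
  - ticket 3 (Crash on save): blocked_by=2 -> Stale cache
  - ticket 4 (Login fails): blocked_by=2 -> Stale cache
  - ticket 5 (Null pointer): blocked_by=2 -> Stale cache

SQL:
SELECT a.title AS item, b.title AS blocked_by
FROM tickets a
LEFT JOIN tickets b ON a.blocked_by = b.id

Result:
item          | blocked_by  
--------------+-------------
Export error  | NULL        
Stale cache   | Export error
Crash on save | Stale cache 
Login fails   | Stale cache 
Null pointer  | Stale cache 


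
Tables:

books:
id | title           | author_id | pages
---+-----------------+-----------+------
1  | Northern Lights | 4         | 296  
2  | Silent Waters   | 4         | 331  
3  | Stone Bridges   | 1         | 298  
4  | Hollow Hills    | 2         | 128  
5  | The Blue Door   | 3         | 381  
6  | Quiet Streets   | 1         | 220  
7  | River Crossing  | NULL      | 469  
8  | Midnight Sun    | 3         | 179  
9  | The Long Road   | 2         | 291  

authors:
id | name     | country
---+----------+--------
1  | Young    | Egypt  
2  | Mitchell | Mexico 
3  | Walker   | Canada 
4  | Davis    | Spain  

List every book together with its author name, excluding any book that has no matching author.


INNER JOIN keeps only books rows whose author_id matches an id in authors. Walk through each book:
  - book 1 (Northern Lights): author_id=4 -> matches Davis
  - book 2 (Silent Waters): author_id=4 -> matches Davis
  - book 3 (Stone Bridges): author_id=1 -> matches Young
  - book 4 (Hollow Hills): author_id=2 -> matches Mitchell
  - book 5 (The Blue Door): author_id=3 -> matches Walker
  - book 6 (Quiet Streets): author_id=1 -> matches Young
  - book 7 (River Crossing): author_id=NULL, no match -> dropped
  - book 8 (Midnight Sun): author_id=3 -> matches Walker
  - book 9 (The Long Road): author_id=2 -> matches Mitchell
So 1 of 9 rows is dropped.

SQL:
SELECT a.title, b.name AS author
FROM books a
INNER JOIN authors b ON a.author_id = b.id

Result:
title           | author  
----------------+---------
Northern Lights | Davis   
Silent Waters   | Davis   
Stone Bridges   | Young   
Hollow Hills    | Mitchell
The Blue Door   | Walker  
Quiet Streets   | Young   
Midnight Sun    | Walker  
The Long Road   | Mitchell


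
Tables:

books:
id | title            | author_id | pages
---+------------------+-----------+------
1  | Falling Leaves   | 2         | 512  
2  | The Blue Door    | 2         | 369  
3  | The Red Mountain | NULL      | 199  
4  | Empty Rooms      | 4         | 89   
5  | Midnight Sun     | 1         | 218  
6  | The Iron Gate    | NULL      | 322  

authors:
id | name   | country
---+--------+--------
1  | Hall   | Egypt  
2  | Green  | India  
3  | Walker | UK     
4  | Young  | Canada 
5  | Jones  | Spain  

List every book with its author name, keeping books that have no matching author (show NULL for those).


LEFT JOIN keeps every row from books (the left table); where author_id has no match in authors, the author columns become NULL. Walk through each book:
  - book 1 (Falling Leaves): author_id=2 -> matches Green
  - book 2 (The Blue Door): author_id=2 -> matches Green
  - book 3 (The Red Mountain): author_id=NULL, no match -> kept with NULL
  - book 4 (Empty Rooms): author_id=4 -> matches Young
  - book 5 (Midnight Sun): author_id=1 -> matches Hall
  - book 6 (The Iron Gate): author_id=NULL, no match -> kept with NULL
All 6 rows appear; 2 have NULL author.

SQL:
SELECT a.title, b.name AS author
FROM books a
LEFT JOIN authors b ON a.author_id = b.id

Result:
title            | author
-----------------+-------
Falling Leaves   | Green 
The Blue Door    | Green 
The Red Mountain | NULL  
Empty Rooms      | Young 
Midnight Sun     | Hall  
The Iron Gate    | NULL  


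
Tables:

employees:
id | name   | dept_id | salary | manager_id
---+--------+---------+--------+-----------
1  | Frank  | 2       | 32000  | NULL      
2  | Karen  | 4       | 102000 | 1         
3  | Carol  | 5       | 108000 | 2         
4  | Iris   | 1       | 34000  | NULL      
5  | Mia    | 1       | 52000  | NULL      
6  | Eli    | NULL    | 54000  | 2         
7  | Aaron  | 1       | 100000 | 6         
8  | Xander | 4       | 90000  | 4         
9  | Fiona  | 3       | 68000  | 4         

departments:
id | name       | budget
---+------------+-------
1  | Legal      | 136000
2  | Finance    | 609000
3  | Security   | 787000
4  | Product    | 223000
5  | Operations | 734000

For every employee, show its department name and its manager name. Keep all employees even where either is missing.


Two LEFT JOINs from the same base table employees: one to departments via dept_id, one to employees itself via manager_id. Both are LEFT so every employee is preserved.
Match against departments:
  - employee 1 (Frank): dept_id=2 -> matches Finance
  - employee 2 (Karen): dept_id=4 -> matches Product
  - employee 3 (Carol): dept_id=5 -> matches Operations
  - employee 4 (Iris): dept_id=1 -> matches Legal
  - employee 5 (Mia): dept_id=1 -> matches Legal
  - employee 6 (Eli): dept_id=NULL, no match -> kept with NULL
  - employee 7 (Aaron): dept_id=1 -> matches Legal
  - employee 8 (Xander): dept_id=4 -> matches Product
  - employee 9 (Fiona): dept_id=3 -> matches Security
Match against employees (self):
  - employee 1 (Frank): manager_id=NULL -> NULL
  - employee 2 (Karen): manager_id=1 -> Frank
  - employee 3 (Carol): manager_id=2 -> Karen
  - employee 4 (Iris): manager_id=NULL -> NULL
  - employee 5 (Mia): manager_id=NULL -> NULL
  - employee 6 (Eli): manager_id=2 -> Karen
  - employee 7 (Aaron): manager_id=6 -> Eli
  - employee 8 (Xander): manager_id=4 -> Iris
  - employee 9 (Fiona): manager_id=4 -> Iris

SQL:
SELECT a.name, b.name AS department, c.name AS manager
FROM employees a
LEFT JOIN departments b ON a.dept_id = b.id
LEFT JOIN employees c ON a.manager_id = c.id

Result:
name   | department | manager
-------+------------+--------
Frank  | Finance    | NULL   
Karen  | Product    | Frank  
Carol  | Operations | Karen  
Iris   | Legal      | NULL   
Mia    | Legal      | NULL   
Eli    | NULL       | Karen  
Aaron  | Legal      | Eli    
Xander | Product    | Iris   
Fiona  | Security   | Iris   


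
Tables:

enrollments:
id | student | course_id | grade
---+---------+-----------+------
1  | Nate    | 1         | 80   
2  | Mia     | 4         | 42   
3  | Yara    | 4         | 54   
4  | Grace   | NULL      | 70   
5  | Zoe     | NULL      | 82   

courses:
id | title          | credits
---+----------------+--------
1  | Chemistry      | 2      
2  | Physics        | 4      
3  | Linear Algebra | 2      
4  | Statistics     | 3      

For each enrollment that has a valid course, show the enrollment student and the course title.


INNER JOIN keeps only enrollments rows whose course_id matches an id in courses. Walk through each enrollment:
  - enrollment 1 (Nate): course_id=1 -> matches Chemistry
  - enrollment 2 (Mia): course_id=4 -> matches Statistics
  - enrollment 3 (Yara): course_id=4 -> matches Statistics
  - enrollment 4 (Grace): course_id=NULL, no match -> dropped
  - enrollment 5 (Zoe): course_id=NULL, no match -> dropped
So 2 of 5 rows are dropped.

SQL:
SELECT a.student, b.title AS course
FROM enrollments a
INNER JOIN courses b ON a.course_id = b.id

Result:
student | course    
--------+-----------
Nate    | Chemistry 
Mia     | Statistics
Yara    | Statistics


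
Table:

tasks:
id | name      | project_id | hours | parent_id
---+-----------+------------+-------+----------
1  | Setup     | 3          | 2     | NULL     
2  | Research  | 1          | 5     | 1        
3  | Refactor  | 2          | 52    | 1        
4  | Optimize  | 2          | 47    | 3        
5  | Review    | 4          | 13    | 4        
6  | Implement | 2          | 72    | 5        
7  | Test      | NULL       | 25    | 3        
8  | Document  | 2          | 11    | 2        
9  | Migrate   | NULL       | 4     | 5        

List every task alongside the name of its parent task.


This is a self-join: tasks is joined to a second copy of itself, matching each row's parent_id to another row's id. Use LEFT JOIN so rows with parent_id=NULL are kept.
  - task 1 (Setup): parent_id=NULL -> NULL
  - task 2 (Research): parent_id=1 -> Setup
  - task 3 (Refactor): parent_id=1 -> Setup
  - task 4 (Optimize): parent_id=3 -> Refactor
  - task 5 (Review): parent_id=4 -> Optimize
  - task 6 (Implement): parent_id=5 -> Review
  - task 7 (Test): parent_id=3 -> Refactor
  - task 8 (Document): parent_id=2 -> Research
  - task 9 (Migrate): parent_id=5 -> Review

SQL:
SELECT a.name AS item, b.name AS parent
FROM tasks a
LEFT JOIN tasks b ON a.parent_id = b.id

Result:
item      | parent  
----------+---------
Setup     | NULL    
Research  | Setup   
Refactor  | Setup   
Optimize  | Refactor
Review    | Optimize
Implement | Review  
Test      | Refactor
Document  | Research
Migrate   | Review  


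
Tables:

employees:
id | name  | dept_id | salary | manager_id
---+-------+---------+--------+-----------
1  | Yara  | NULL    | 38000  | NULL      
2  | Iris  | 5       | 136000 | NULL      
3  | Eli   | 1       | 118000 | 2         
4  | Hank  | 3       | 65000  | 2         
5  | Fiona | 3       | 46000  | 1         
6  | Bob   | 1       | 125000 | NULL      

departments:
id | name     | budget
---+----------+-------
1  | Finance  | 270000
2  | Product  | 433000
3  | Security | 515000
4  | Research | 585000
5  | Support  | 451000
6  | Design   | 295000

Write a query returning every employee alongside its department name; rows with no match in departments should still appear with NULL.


LEFT JOIN keeps every row from employees (the left table); where dept_id has no match in departments, the department columns become NULL. Walk through each employee:
  - employee 1 (Yara): dept_id=NULL, no match -> kept with NULL
  - employee 2 (Iris): dept_id=5 -> matches Support
  - employee 3 (Eli): dept_id=1 -> matches Finance
  - employee 4 (Hank): dept_id=3 -> matches Security
  - employee 5 (Fiona): dept_id=3 -> matches Security
  - employee 6 (Bob): dept_id=1 -> matches Finance
All 6 rows appear; 1 has NULL department.

SQL:
SELECT a.name, b.name AS department
FROM employees a
LEFT JOIN departments b ON a.dept_id = b.id

Result:
name  | department
------+-----------
Yara  | NULL      
Iris  | Support   
Eli   | Finance   
Hank  | Security  
Fiona | Security  
Bob   | Finance   


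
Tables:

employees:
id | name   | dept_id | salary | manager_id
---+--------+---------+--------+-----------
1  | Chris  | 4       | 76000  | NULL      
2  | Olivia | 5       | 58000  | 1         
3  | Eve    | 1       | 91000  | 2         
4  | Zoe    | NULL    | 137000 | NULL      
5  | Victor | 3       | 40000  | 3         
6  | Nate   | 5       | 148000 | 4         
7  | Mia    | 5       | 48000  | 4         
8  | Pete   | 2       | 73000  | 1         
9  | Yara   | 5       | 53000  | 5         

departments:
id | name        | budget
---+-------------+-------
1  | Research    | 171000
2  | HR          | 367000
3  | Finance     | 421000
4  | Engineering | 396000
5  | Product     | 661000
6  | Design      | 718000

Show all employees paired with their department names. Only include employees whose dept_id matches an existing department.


INNER JOIN keeps only employees rows whose dept_id matches an id in departments. Walk through each employee:
  - employee 1 (Chris): dept_id=4 -> matches Engineering
  - employee 2 (Olivia): dept_id=5 -> matches Product
  - employee 3 (Eve): dept_id=1 -> matches Research
  - employee 4 (Zoe): dept_id=NULL, no match -> dropped
  - employee 5 (Victor): dept_id=3 -> matches Finance
  - employee 6 (Nate): dept_id=5 -> matches Product
  - employee 7 (Mia): dept_id=5 -> matches Product
  - employee 8 (Pete): dept_id=2 -> matches HR
  - employee 9 (Yara): dept_id=5 -> matches Product
So 1 of 9 rows is dropped.

SQL:
SELECT a.name, b.name AS department
FROM employees a
INNER JOIN departments b ON a.dept_id = b.id

Result:
name   | department 
-------+------------
Chris  | Engineering
Olivia | Product    
Eve    | Research   
Victor | Finance    
Nate   | Product    
Mia    | Product    
Pete   | HR         
Yara   | Product    


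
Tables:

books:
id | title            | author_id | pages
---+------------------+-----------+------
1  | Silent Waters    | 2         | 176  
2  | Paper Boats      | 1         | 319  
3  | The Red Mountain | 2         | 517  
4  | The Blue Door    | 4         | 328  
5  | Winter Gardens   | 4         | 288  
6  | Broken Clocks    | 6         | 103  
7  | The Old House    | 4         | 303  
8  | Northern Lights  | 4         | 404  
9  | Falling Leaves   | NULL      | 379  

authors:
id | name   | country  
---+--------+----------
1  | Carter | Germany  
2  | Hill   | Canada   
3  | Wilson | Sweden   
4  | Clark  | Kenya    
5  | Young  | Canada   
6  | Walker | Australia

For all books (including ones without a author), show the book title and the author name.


LEFT JOIN keeps every row from books (the left table); where author_id has no match in authors, the author columns become NULL. Walk through each book:
  - book 1 (Silent Waters): author_id=2 -> matches Hill
  - book 2 (Paper Boats): author_id=1 -> matches Carter
  - book 3 (The Red Mountain): author_id=2 -> matches Hill
  - book 4 (The Blue Door): author_id=4 -> matches Clark
  - book 5 (Winter Gardens): author_id=4 -> matches Clark
  - book 6 (Broken Clocks): author_id=6 -> matches Walker
  - book 7 (The Old House): author_id=4 -> matches Clark
  - book 8 (Northern Lights): author_id=4 -> matches Clark
  - book 9 (Falling Leaves): author_id=NULL, no match -> kept with NULL
All 9 rows appear; 1 has NULL author.

SQL:
SELECT a.title, b.name AS author
FROM books a
LEFT JOIN authors b ON a.author_id = b.id

Result:
title            | author
-----------------+-------
Silent Waters    | Hill  
Paper Boats      | Carter
The Red Mountain | Hill  
The Blue Door    | Clark 
Winter Gardens   | Clark 
Broken Clocks    | Walker
The Old House    | Clark 
Northern Lights  | Clark 
Falling Leaves   | NULL  


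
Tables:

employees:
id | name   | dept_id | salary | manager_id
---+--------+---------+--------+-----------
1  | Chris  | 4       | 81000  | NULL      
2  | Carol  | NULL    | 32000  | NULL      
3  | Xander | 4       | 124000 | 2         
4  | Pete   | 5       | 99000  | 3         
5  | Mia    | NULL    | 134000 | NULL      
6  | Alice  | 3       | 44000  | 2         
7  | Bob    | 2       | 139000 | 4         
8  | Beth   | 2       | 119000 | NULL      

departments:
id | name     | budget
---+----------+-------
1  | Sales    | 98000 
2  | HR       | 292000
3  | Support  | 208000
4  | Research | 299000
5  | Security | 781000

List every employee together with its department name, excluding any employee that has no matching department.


INNER JOIN keeps only employees rows whose dept_id matches an id in departments. Walk through each employee:
  - employee 1 (Chris): dept_id=4 -> matches Research
  - employee 2 (Carol): dept_id=NULL, no match -> dropped
  - employee 3 (Xander): dept_id=4 -> matches Research
  - employee 4 (Pete): dept_id=5 -> matches Security
  - employee 5 (Mia): dept_id=NULL, no match -> dropped
  - employee 6 (Alice): dept_id=3 -> matches Support
  - employee 7 (Bob): dept_id=2 -> matches HR
  - employee 8 (Beth): dept_id=2 -> matches HR
So 2 of 8 rows are dropped.

SQL:
SELECT a.name, b.name AS department
FROM employees a
INNER JOIN departments b ON a.dept_id = b.id

Result:
name   | department
-------+-----------
Chris  | Research  
Xander | Research  
Pete   | Security  
Alice  | Support   
Bob    | HR        
Beth   | HR        


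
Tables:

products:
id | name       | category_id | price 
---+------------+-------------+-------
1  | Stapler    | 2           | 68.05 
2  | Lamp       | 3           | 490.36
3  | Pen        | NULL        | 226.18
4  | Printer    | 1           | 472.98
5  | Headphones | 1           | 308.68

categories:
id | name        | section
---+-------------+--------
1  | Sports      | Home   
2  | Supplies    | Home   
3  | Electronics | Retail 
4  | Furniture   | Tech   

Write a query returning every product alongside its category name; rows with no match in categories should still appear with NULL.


LEFT JOIN keeps every row from products (the left table); where category_id has no match in categories, the category columns become NULL. Walk through each product:
  - product 1 (Stapler): category_id=2 -> matches Supplies
  - product 2 (Lamp): category_id=3 -> matches Electronics
  - product 3 (Pen): category_id=NULL, no match -> kept with NULL
  - product 4 (Printer): category_id=1 -> matches Sports
  - product 5 (Headphones): category_id=1 -> matches Sports
All 5 rows appear; 1 has NULL category.

SQL:
SELECT a.name, b.name AS category
FROM products a
LEFT JOIN categories b ON a.category_id = b.id

Result:
name       | category   
-----------+------------
Stapler    | Supplies   
Lamp       | Electronics
Pen        | NULL       
Printer    | Sports     
Headphones | Sports     


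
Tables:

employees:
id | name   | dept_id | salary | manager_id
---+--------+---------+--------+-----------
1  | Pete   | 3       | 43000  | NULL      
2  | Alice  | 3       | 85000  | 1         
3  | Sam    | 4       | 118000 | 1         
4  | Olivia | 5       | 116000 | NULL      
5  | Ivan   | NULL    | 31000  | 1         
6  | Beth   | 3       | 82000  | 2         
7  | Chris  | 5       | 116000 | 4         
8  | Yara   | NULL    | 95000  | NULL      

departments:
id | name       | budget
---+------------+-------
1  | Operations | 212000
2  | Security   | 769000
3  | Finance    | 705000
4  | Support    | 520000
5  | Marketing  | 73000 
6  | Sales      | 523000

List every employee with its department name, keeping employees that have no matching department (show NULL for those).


LEFT JOIN keeps every row from employees (the left table); where dept_id has no match in departments, the department columns become NULL. Walk through each employee:
  - employee 1 (Pete): dept_id=3 -> matches Finance
  - employee 2 (Alice): dept_id=3 -> matches Finance
  - employee 3 (Sam): dept_id=4 -> matches Support
  - employee 4 (Olivia): dept_id=5 -> matches Marketing
  - employee 5 (Ivan): dept_id=NULL, no match -> kept with NULL
  - employee 6 (Beth): dept_id=3 -> matches Finance
  - employee 7 (Chris): dept_id=5 -> matches Marketing
  - employee 8 (Yara): dept_id=NULL, no match -> kept with NULL
All 8 rows appear; 2 have NULL department.

SQL:
SELECT a.name, b.name AS department
FROM employees a
LEFT JOIN departments b ON a.dept_id = b.id

Result:
name   | department
-------+-----------
Pete   | Finance   
Alice  | Finance   
Sam    | Support   
Olivia | Marketing 
Ivan   | NULL      
Beth   | Finance   
Chris  | Marketing 
Yara   | NULL      


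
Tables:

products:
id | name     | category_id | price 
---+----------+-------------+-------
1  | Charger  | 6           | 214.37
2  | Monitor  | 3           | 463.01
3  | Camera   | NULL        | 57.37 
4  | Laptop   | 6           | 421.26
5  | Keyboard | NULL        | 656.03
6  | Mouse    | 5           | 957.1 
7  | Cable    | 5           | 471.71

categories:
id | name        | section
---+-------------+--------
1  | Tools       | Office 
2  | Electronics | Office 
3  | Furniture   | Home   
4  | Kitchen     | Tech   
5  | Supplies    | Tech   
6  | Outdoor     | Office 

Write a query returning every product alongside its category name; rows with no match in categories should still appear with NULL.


LEFT JOIN keeps every row from products (the left table); where category_id has no match in categories, the category columns become NULL. Walk through each product:
  - product 1 (Charger): category_id=6 -> matches Outdoor
  - product 2 (Monitor): category_id=3 -> matches Furniture
  - product 3 (Camera): category_id=NULL, no match -> kept with NULL
  - product 4 (Laptop): category_id=6 -> matches Outdoor
  - product 5 (Keyboard): category_id=NULL, no match -> kept with NULL
  - product 6 (Mouse): category_id=5 -> matches Supplies
  - product 7 (Cable): category_id=5 -> matches Supplies
All 7 rows appear; 2 have NULL category.

SQL:
SELECT a.name, b.name AS category
FROM products a
LEFT JOIN categories b ON a.category_id = b.id

Result:
name     | category 
---------+----------
Charger  | Outdoor  
Monitor  | Furniture
Camera   | NULL     
Laptop   | Outdoor  
Keyboard | NULL     
Mouse    | Supplies 
Cable    | Supplies 


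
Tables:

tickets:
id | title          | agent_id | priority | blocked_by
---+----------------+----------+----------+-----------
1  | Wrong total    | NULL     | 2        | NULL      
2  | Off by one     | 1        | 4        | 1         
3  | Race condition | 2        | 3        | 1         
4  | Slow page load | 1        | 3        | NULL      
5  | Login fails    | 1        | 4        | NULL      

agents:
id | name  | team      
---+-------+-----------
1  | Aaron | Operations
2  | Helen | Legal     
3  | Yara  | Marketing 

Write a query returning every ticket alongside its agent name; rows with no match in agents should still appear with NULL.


LEFT JOIN keeps every row from tickets (the left table); where agent_id has no match in agents, the agent columns become NULL. Walk through each ticket:
  - ticket 1 (Wrong total): agent_id=NULL, no match -> kept with NULL
  - ticket 2 (Off by one): agent_id=1 -> matches Aaron
  - ticket 3 (Race condition): agent_id=2 -> matches Helen
  - ticket 4 (Slow page load): agent_id=1 -> matches Aaron
  - ticket 5 (Login fails): agent_id=1 -> matches Aaron
All 5 rows appear; 1 has NULL agent.

SQL:
SELECT a.title, b.name AS agent
FROM tickets a
LEFT JOIN agents b ON a.agent_id = b.id

Result:
title          | agent
---------------+------
Wrong total    | NULL 
Off by one     | Aaron
Race condition | Helen
Slow page load | Aaron
Login fails    | Aaron


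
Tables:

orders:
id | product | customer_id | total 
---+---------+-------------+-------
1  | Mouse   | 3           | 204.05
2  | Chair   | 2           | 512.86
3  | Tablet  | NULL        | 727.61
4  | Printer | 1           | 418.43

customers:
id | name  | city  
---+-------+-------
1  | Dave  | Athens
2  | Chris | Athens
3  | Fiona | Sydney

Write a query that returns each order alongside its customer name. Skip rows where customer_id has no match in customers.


INNER JOIN keeps only orders rows whose customer_id matches an id in customers. Walk through each order:
  - order 1 (Mouse): customer_id=3 -> matches Fiona
  - order 2 (Chair): customer_id=2 -> matches Chris
  - order 3 (Tablet): customer_id=NULL, no match -> dropped
  - order 4 (Printer): customer_id=1 -> matches Dave
So 1 of 4 rows is dropped.

SQL:
SELECT a.product, b.name AS customer
FROM orders a
INNER JOIN customers b ON a.customer_id = b.id

Result:
product | customer
--------+---------
Mouse   | Fiona   
Chair   | Chris   
Printer | Dave    


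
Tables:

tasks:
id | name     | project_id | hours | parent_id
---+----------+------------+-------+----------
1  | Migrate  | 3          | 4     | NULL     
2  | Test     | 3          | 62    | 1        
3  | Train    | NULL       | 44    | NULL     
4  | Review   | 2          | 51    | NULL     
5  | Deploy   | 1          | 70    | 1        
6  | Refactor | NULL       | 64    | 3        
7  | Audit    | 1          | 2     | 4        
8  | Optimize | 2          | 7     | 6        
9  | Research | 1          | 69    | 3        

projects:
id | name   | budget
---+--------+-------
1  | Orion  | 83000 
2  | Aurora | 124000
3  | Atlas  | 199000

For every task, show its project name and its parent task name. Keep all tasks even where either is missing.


Two LEFT JOINs from the same base table tasks: one to projects via project_id, one to tasks itself via parent_id. Both are LEFT so every task is preserved.
Match against projects:
  - task 1 (Migrate): project_id=3 -> matches Atlas
  - task 2 (Test): project_id=3 -> matches Atlas
  - task 3 (Train): project_id=NULL, no match -> kept with NULL
  - task 4 (Review): project_id=2 -> matches Aurora
  - task 5 (Deploy): project_id=1 -> matches Orion
  - task 6 (Refactor): project_id=NULL, no match -> kept with NULL
  - task 7 (Audit): project_id=1 -> matches Orion
  - task 8 (Optimize): project_id=2 -> matches Aurora
  - task 9 (Research): project_id=1 -> matches Orion
Match against tasks (self):
  - task 1 (Migrate): parent_id=NULL -> NULL
  - task 2 (Test): parent_id=1 -> Migrate
  - task 3 (Train): parent_id=NULL -> NULL
  - task 4 (Review): parent_id=NULL -> NULL
  - task 5 (Deploy): parent_id=1 -> Migrate
  - task 6 (Refactor): parent_id=3 -> Train
  - task 7 (Audit): parent_id=4 -> Review
  - task 8 (Optimize): parent_id=6 -> Refactor
  - task 9 (Research): parent_id=3 -> Train

SQL:
SELECT a.name, b.name AS project, c.name AS parent
FROM tasks a
LEFT JOIN projects b ON a.project_id = b.id
LEFT JOIN tasks c ON a.parent_id = c.id

Result:
name     | project | parent  
---------+---------+---------
Migrate  | Atlas   | NULL    
Test     | Atlas   | Migrate 
Train    | NULL    | NULL    
Review   | Aurora  | NULL    
Deploy   | Orion   | Migrate 
Refactor | NULL    | Train   
Audit    | Orion   | Review  
Optimize | Aurora  | Refactor
Research | Orion   | Train   


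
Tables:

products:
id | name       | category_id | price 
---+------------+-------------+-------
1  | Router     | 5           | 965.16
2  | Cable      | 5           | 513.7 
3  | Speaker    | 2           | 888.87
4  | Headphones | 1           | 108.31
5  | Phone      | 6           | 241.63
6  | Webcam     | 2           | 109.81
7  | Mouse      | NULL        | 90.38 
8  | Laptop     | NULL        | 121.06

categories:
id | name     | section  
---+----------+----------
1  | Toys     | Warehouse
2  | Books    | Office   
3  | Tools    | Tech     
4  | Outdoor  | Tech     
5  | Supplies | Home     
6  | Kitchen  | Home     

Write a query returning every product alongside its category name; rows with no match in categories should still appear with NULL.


LEFT JOIN keeps every row from products (the left table); where category_id has no match in categories, the category columns become NULL. Walk through each product:
  - product 1 (Router): category_id=5 -> matches Supplies
  - product 2 (Cable): category_id=5 -> matches Supplies
  - product 3 (Speaker): category_id=2 -> matches Books
  - product 4 (Headphones): category_id=1 -> matches Toys
  - product 5 (Phone): category_id=6 -> matches Kitchen
  - product 6 (Webcam): category_id=2 -> matches Books
  - product 7 (Mouse): category_id=NULL, no match -> kept with NULL
  - product 8 (Laptop): category_id=NULL, no match -> kept with NULL
All 8 rows appear; 2 have NULL category.

SQL:
SELECT a.name, b.name AS category
FROM products a
LEFT JOIN categories b ON a.category_id = b.id

Result:
name       | category
-----------+---------
Router     | Supplies
Cable      | Supplies
Speaker    | Books   
Headphones | Toys    
Phone      | Kitchen 
Webcam     | Books   
Mouse      | NULL    
Laptop     | NULL    


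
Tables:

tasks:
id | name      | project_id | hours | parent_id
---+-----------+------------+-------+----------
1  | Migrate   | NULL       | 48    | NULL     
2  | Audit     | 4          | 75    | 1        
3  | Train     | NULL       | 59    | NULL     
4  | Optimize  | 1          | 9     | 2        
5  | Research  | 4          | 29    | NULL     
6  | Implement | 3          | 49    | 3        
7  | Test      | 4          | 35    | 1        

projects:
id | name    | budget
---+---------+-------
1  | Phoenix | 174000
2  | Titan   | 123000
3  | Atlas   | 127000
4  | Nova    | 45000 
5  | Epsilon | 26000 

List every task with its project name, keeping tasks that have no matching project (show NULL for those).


LEFT JOIN keeps every row from tasks (the left table); where project_id has no match in projects, the project columns become NULL. Walk through each task:
  - task 1 (Migrate): project_id=NULL, no match -> kept with NULL
  - task 2 (Audit): project_id=4 -> matches Nova
  - task 3 (Train): project_id=NULL, no match -> kept with NULL
  - task 4 (Optimize): project_id=1 -> matches Phoenix
  - task 5 (Research): project_id=4 -> matches Nova
  - task 6 (Implement): project_id=3 -> matches Atlas
  - task 7 (Test): project_id=4 -> matches Nova
All 7 rows appear; 2 have NULL project.

SQL:
SELECT a.name, b.name AS project
FROM tasks a
LEFT JOIN projects b ON a.project_id = b.id

Result:
name      | project
----------+--------
Migrate   | NULL   
Audit     | Nova   
Train     | NULL   
Optimize  | Phoenix
Research  | Nova   
Implement | Atlas  
Test      | Nova   


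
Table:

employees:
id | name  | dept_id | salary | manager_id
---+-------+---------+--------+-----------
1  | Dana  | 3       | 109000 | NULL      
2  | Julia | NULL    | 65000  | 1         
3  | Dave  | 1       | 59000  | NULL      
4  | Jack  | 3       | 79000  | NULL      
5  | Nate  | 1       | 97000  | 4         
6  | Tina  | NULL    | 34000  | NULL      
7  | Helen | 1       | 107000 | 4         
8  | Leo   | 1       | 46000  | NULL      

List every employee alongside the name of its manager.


This is a self-join: employees is joined to a second copy of itself, matching each row's manager_id to another row's id. Use LEFT JOIN so rows with manager_id=NULL are kept.
  - employee 1 (Dana): manager_id=NULL -> NULL
  - employee 2 (Julia): manager_id=1 -> Dana
  - employee 3 (Dave): manager_id=NULL -> NULL
  - employee 4 (Jack): manager_id=NULL -> NULL
  - employee 5 (Nate): manager_id=4 -> Jack
  - employee 6 (Tina): manager_id=NULL -> NULL
  - employee 7 (Helen): manager_id=4 -> Jack
  - employee 8 (Leo): manager_id=NULL -> NULL

SQL:
SELECT a.name AS item, b.name AS manager
FROM employees a
LEFT JOIN employees b ON a.manager_id = b.id

Result:
item  | manager
------+--------
Dana  | NULL   
Julia | Dana   
Dave  | NULL   
Jack  | NULL   
Nate  | Jack   
Tina  | NULL   
Helen | Jack   
Leo   | NULL   


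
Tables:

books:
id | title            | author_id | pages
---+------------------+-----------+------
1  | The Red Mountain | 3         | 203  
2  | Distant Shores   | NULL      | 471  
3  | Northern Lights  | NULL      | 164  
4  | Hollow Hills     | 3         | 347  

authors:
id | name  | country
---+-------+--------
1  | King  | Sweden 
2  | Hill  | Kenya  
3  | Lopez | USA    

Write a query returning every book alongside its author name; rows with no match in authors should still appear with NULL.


LEFT JOIN keeps every row from books (the left table); where author_id has no match in authors, the author columns become NULL. Walk through each book:
  - book 1 (The Red Mountain): author_id=3 -> matches Lopez
  - book 2 (Distant Shores): author_id=NULL, no match -> kept with NULL
  - book 3 (Northern Lights): author_id=NULL, no match -> kept with NULL
  - book 4 (Hollow Hills): author_id=3 -> matches Lopez
All 4 rows appear; 2 have NULL author.

SQL:
SELECT a.title, b.name AS author
FROM books a
LEFT JOIN authors b ON a.author_id = b.id

Result:
title            | author
-----------------+-------
The Red Mountain | Lopez 
Distant Shores   | NULL  
Northern Lights  | NULL  
Hollow Hills     | Lopez 


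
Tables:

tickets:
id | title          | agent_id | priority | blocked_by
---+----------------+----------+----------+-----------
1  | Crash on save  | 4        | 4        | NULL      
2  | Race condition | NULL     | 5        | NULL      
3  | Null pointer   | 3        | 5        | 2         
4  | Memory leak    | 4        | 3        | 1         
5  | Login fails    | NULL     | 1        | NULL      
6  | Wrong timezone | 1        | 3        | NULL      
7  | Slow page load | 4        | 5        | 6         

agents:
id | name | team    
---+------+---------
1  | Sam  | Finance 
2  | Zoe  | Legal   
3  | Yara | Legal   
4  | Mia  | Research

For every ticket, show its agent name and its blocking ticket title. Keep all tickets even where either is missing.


Two LEFT JOINs from the same base table tickets: one to agents via agent_id, one to tickets itself via blocked_by. Both are LEFT so every ticket is preserved.
Match against agents:
  - ticket 1 (Crash on save): agent_id=4 -> matches Mia
  - ticket 2 (Race condition): agent_id=NULL, no match -> kept with NULL
  - ticket 3 (Null pointer): agent_id=3 -> matches Yara
  - ticket 4 (Memory leak): agent_id=4 -> matches Mia
  - ticket 5 (Login fails): agent_id=NULL, no match -> kept with NULL
  - ticket 6 (Wrong timezone): agent_id=1 -> matches Sam
  - ticket 7 (Slow page load): agent_id=4 -> matches Mia
Match against tickets (self):
  - ticket 1 (Crash on save): blocked_by=NULL -> NULL
  - ticket 2 (Race condition): blocked_by=NULL -> NULL
  - ticket 3 (Null pointer): blocked_by=2 -> Race condition
  - ticket 4 (Memory leak): blocked_by=1 -> Crash on save
  - ticket 5 (Login fails): blocked_by=NULL -> NULL
  - ticket 6 (Wrong timezone): blocked_by=NULL -> NULL
  - ticket 7 (Slow page load): blocked_by=6 -> Wrong timezone

SQL:
SELECT a.title, b.name AS agent, c.title AS blocked_by
FROM tickets a
LEFT JOIN agents b ON a.agent_id = b.id
LEFT JOIN tickets c ON a.blocked_by = c.id

Result:
title          | agent | blocked_by    
---------------+-------+---------------
Crash on save  | Mia   | NULL          
Race condition | NULL  | NULL          
Null pointer   | Yara  | Race condition
Memory leak    | Mia   | Crash on save 
Login fails    | NULL  | NULL          
Wrong timezone | Sam   | NULL          
Slow page load | Mia   | Wrong timezone
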